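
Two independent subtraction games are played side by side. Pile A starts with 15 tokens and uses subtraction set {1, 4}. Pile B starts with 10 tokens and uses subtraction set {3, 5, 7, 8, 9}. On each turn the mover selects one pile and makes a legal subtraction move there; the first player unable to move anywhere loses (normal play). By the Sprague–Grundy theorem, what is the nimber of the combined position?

3

Pile A, S = {1, 4}:
n :  0  1  2  3  4  5  6  7  8  9 10 11 12 13 14 15
G :  0  1  0  1  2  0  1  0  1  2  0  1  0  1  2  0
G_A(15) = 0.
Pile B, S = {3, 5, 7, 8, 9}:
G(0) = 0
G(1) = mex{} = 0
G(2) = mex{} = 0
G(3) = mex{0} = 1
G(4) = mex{0} = 1
G(5) = mex{0,0} = 1
G(6) = mex{1,0} = 2
G(7) = mex{1,0,0} = 2
G(8) = mex{1,1,0,0} = 2
G(9) = mex{2,1,0,0,0} = 3
G(10) = mex{2,1,1,0,0} = 3
G_B(10) = 3.
Combined Grundy value = 0 ⊕ 3 = 3.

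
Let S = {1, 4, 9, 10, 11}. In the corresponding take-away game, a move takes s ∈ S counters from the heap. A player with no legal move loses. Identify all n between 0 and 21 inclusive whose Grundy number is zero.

n :  0  1  2  3  4  5  6  7  8  9 10 11 12 13 14 15 16 17 18 19 20 21
G :  0  1  0  1  2  0  1  0  1  2  3  2  3  4  5  3  2  3  4  0  1  0
P-positions are exactly the n with G(n) = 0.

0, 2, 5, 7, 19, 21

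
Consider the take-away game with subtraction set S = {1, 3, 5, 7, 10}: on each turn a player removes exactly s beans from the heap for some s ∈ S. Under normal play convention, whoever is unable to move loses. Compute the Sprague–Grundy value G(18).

1

G(0) = 0
G(1) = mex{0} = 1
G(2) = mex{1} = 0
G(3) = mex{0,0} = 1
G(4) = mex{1,1} = 0
G(5) = mex{0,0,0} = 1
G(6) = mex{1,1,1} = 0
G(7) = mex{0,0,0,0} = 1
G(8) = mex{1,1,1,1} = 0
G(9) = mex{0,0,0,0} = 1
G(10) = mex{1,1,1,1,0} = 2
G(11) = mex{2,0,0,0,1} = 3
G(12) = mex{3,1,1,1,0} = 2
G(13) = mex{2,2,0,0,1} = 3
G(14) = mex{3,3,1,1,0} = 2
G(15) = mex{2,2,2,0,1} = 3
G(16) = mex{3,3,3,1,0} = 2
G(17) = mex{2,2,2,2,1} = 0
G(18) = mex{0,3,3,3,0} = 1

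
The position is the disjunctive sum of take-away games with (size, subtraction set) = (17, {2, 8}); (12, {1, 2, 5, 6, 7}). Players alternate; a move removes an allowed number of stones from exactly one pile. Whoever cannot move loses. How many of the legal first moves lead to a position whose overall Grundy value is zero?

Pile A, S = {2, 8}:
n :  0  1  2  3  4  5  6  7  8  9 10 11 12 13 14 15 16 17
G :  0  0  1  1  0  0  1  1  2  2  0  0  1  1  0  0  1  1
G_A(17) = 1.
Pile B, S = {1, 2, 5, 6, 7}:
n :  0  1  2  3  4  5  6  7  8  9 10 11 12
G :  0  1  2  0  1  2  3  4  5  3  4  0  1
G_B(12) = 1.
Combined Grundy value = 1 ⊕ 1 = 0.
A winning move leaves total XOR = 0, i.e. changes one component's Grundy value g to g ⊕ X where X is the current total.
Pile A: target g' = 1⊕0 = 1, but every legal move changes the Grundy value (mex property), so 0 moves.
Pile B: target g' = 1⊕0 = 1, but every legal move changes the Grundy value (mex property), so 0 moves.

0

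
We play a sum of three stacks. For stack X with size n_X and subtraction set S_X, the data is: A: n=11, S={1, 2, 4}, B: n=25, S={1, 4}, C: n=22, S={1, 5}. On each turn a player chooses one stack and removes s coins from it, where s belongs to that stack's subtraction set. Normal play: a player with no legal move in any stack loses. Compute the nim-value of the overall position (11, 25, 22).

2

Stack A, S = {1, 2, 4}:
n :  0  1  2  3  4  5  6  7  8  9 10 11
G :  0  1  2  0  1  2  0  1  2  0  1  2
G_A(11) = 2.
Stack B, S = {1, 4}:
n :  0  1  2  3  4  5  6  7  8  9 10 11 12 13 14 15 16 17 18 19 20 21 22 23 24 25
G :  0  1  0  1  2  0  1  0  1  2  0  1  0  1  2  0  1  0  1  2  0  1  0  1  2  0
G_B(25) = 0.
Stack C, S = {1, 5}:
n :  0  1  2  3  4  5  6  7  8  9 10 11 12 13 14 15 16 17 18 19 20 21 22
G :  0  1  0  1  0  1  0  1  0  1  0  1  0  1  0  1  0  1  0  1  0  1  0
G_C(22) = 0.
Combined Grundy value = 2 ⊕ 0 ⊕ 0 = 2.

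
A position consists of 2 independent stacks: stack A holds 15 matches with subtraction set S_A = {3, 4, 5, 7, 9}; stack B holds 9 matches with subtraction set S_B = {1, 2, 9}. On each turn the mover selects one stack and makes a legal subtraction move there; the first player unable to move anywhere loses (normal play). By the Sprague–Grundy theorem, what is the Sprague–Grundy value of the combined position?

Stack A, S = {3, 4, 5, 7, 9}:
G(0) = 0
G(1) = mex{} = 0
G(2) = mex{} = 0
G(3) = mex{0} = 1
G(4) = mex{0,0} = 1
G(5) = mex{0,0,0} = 1
G(6) = mex{1,0,0} = 2
G(7) = mex{1,1,0,0} = 2
G(8) = mex{1,1,1,0} = 2
G(9) = mex{2,1,1,0,0} = 3
G(10) = mex{2,2,1,1,0} = 3
G(11) = mex{2,2,2,1,0} = 3
G(12) = mex{3,2,2,1,1} = 0
G(13) = mex{3,3,2,2,1} = 0
G(14) = mex{3,3,3,2,1} = 0
G(15) = mex{0,3,3,2,2} = 1
G_A(15) = 1.
Stack B, S = {1, 2, 9}:
n : 0 1 2 3 4 5 6 7 8 9
G : 0 1 2 0 1 2 0 1 2 3
G_B(9) = 3.
Combined Grundy value = 1 ⊕ 3 = 2.

2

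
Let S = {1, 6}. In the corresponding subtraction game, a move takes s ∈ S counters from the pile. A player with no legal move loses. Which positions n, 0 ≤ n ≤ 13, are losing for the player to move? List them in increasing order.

0, 2, 4, 7, 9, 11

G(0) = 0
G(1) = mex{0} = 1
G(2) = mex{1} = 0
G(3) = mex{0} = 1
G(4) = mex{1} = 0
G(5) = mex{0} = 1
G(6) = mex{1,0} = 2
G(7) = mex{2,1} = 0
G(8) = mex{0,0} = 1
G(9) = mex{1,1} = 0
G(10) = mex{0,0} = 1
G(11) = mex{1,1} = 0
G(12) = mex{0,2} = 1
G(13) = mex{1,0} = 2
P-positions are exactly the n with G(n) = 0.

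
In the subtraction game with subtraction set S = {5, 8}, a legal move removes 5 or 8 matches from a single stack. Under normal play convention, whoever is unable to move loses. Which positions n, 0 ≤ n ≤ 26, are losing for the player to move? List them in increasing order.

n :  0  1  2  3  4  5  6  7  8  9 10 11 12 13 14 15 16 17 18 19 20 21 22 23 24 25 26
G :  0  0  0  0  0  1  1  1  1  1  2  2  2  0  0  0  0  0  1  1  1  1  1  2  2  2  0
P-positions are exactly the n with G(n) = 0.

0, 1, 2, 3, 4, 13, 14, 15, 16, 17, 26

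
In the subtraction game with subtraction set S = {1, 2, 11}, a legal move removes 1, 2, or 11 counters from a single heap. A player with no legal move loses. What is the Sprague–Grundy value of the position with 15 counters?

n :  0  1  2  3  4  5  6  7  8  9 10 11 12 13 14 15
G :  0  1  2  0  1  2  0  1  2  0  1  2  0  1  2  0

0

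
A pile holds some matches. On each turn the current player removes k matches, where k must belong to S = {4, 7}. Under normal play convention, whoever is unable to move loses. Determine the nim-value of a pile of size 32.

2

n :  0  1  2  3  4  5  6  7  8  9 10 11 12 13 14 15 16 17 18 19 20 21 22 23 24 25 26 27 28 29 30 31 32
G :  0  0  0  0  1  1  1  1  2  2  2  0  0  0  0  1  1  1  1  2  2  2  0  0  0  0  1  1  1  1  2  2  2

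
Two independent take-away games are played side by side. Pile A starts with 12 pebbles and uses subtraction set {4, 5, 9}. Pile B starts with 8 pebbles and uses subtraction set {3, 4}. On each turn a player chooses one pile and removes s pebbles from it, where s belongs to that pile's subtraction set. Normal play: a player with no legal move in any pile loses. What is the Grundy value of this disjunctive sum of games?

Pile A, S = {4, 5, 9}:
n :  0  1  2  3  4  5  6  7  8  9 10 11 12
G :  0  0  0  0  1  1  1  1  2  2  2  2  3
G_A(12) = 3.
Pile B, S = {3, 4}:
n : 0 1 2 3 4 5 6 7 8
G : 0 0 0 1 1 1 2 0 0
G_B(8) = 0.
Combined Grundy value = 3 ⊕ 0 = 3.

3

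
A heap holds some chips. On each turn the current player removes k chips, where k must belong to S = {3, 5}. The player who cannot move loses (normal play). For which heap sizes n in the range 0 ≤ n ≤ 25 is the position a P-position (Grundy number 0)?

0, 1, 2, 8, 9, 10, 16, 17, 18, 24, 25

n :  0  1  2  3  4  5  6  7  8  9 10 11 12 13 14 15 16 17 18 19 20 21 22 23 24 25
G :  0  0  0  1  1  1  2  2  0  0  0  1  1  1  2  2  0  0  0  1  1  1  2  2  0  0
P-positions are exactly the n with G(n) = 0.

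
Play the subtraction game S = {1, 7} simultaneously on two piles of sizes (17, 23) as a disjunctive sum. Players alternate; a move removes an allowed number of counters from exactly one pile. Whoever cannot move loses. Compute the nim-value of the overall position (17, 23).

0

All piles use S = {1, 7}:
n :  0  1  2  3  4  5  6  7  8  9 10 11 12 13 14 15 16 17 18 19 20 21 22 23
G :  0  1  0  1  0  1  0  1  0  1  0  1  0  1  0  1  0  1  0  1  0  1  0  1
Pile A: G(17) = 1.
Pile B: G(23) = 1.
Combined Grundy value = 1 ⊕ 1 = 0.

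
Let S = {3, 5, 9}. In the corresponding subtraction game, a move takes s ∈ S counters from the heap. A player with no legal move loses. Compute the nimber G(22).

G(0) = 0
G(1) = mex{} = 0
G(2) = mex{} = 0
G(3) = mex{0} = 1
G(4) = mex{0} = 1
G(5) = mex{0,0} = 1
G(6) = mex{1,0} = 2
G(7) = mex{1,0} = 2
G(8) = mex{1,1} = 0
G(9) = mex{2,1,0} = 3
G(10) = mex{2,1,0} = 3
G(11) = mex{0,2,0} = 1
G(12) = mex{3,2,1} = 0
G(13) = mex{3,0,1} = 2
G(14) = mex{1,3,1} = 0
G(15) = mex{0,3,2} = 1
G(16) = mex{2,1,2} = 0
G(17) = mex{0,0,0} = 1
G(18) = mex{1,2,3} = 0
G(19) = mex{0,0,3} = 1
G(20) = mex{1,1,1} = 0
G(21) = mex{0,0,0} = 1
G(22) = mex{1,1,2} = 0

0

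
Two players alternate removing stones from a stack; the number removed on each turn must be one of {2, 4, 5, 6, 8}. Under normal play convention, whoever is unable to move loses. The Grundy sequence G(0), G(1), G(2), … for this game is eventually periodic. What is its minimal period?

10

G(0) = 0
G(1) = mex{} = 0
G(2) = mex{0} = 1
G(3) = mex{0} = 1
G(4) = mex{1,0} = 2
G(5) = mex{1,0,0} = 2
G(6) = mex{2,1,0,0} = 3
G(7) = mex{2,1,1,0} = 3
G(8) = mex{3,2,1,1,0} = 4
G(9) = mex{3,2,2,1,0} = 4
G(10) = mex{4,3,2,2,1} = 0
G(11) = mex{4,3,3,2,1} = 0
G(12) = mex{0,4,3,3,2} = 1
G(13) = mex{0,4,4,3,2} = 1
G(14) = mex{1,0,4,4,3} = 2
G(15) = mex{1,0,0,4,3} = 2
G(16) = mex{2,1,0,0,4} = 3
G(17) = mex{2,1,1,0,4} = 3
G(18) = mex{3,2,1,1,0} = 4
G(19) = mex{3,2,2,1,0} = 4
G(20) = mex{4,3,2,2,1} = 0
G(21) = mex{4,3,3,2,1} = 0
G(n+10) = G(n) holds for n = 0,…,7 (a full window of length max(S) = 8), so the sequence is purely periodic with period 10.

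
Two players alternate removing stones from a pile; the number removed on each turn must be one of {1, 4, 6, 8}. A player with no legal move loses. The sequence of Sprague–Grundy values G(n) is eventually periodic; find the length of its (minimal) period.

n :  0  1  2  3  4  5  6  7  8  9 10 11 12 13 14 15 16 17 18 19 20 21 22 23 24 25
G :  0  1  0  1  2  0  1  0  1  2  3  2  0  1  0  1  2  0  1  0  1  2  3  2  0  1
G(n+12) = G(n) holds for n = 0,…,7 (a full window of length max(S) = 8), so the sequence is purely periodic with period 12.

12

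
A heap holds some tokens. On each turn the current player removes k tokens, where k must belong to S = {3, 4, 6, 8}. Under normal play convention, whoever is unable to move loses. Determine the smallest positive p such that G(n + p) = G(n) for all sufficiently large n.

n :  0  1  2  3  4  5  6  7  8  9 10 11 12 13 14 15 16 17 18 19 20 21 22 23
G :  0  0  0  1  1  1  2  2  2  3  3  0  0  0  1  1  1  2  2  2  3  3  0  0
G(n+11) = G(n) holds for n = 0,…,7 (a full window of length max(S) = 8), so the sequence is purely periodic with period 11.

11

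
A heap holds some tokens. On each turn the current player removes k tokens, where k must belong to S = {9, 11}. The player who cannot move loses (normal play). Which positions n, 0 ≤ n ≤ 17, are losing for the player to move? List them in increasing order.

G(0) = 0
G(1) = mex{} = 0
G(2) = mex{} = 0
G(3) = mex{} = 0
G(4) = mex{} = 0
G(5) = mex{} = 0
G(6) = mex{} = 0
G(7) = mex{} = 0
G(8) = mex{} = 0
G(9) = mex{0} = 1
G(10) = mex{0} = 1
G(11) = mex{0,0} = 1
G(12) = mex{0,0} = 1
G(13) = mex{0,0} = 1
G(14) = mex{0,0} = 1
G(15) = mex{0,0} = 1
G(16) = mex{0,0} = 1
G(17) = mex{0,0} = 1
P-positions are exactly the n with G(n) = 0.

0, 1, 2, 3, 4, 5, 6, 7, 8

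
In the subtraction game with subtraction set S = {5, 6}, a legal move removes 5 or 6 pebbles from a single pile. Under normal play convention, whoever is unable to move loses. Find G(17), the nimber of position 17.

1

G(0) = 0
G(1) = mex{} = 0
G(2) = mex{} = 0
G(3) = mex{} = 0
G(4) = mex{} = 0
G(5) = mex{0} = 1
G(6) = mex{0,0} = 1
G(7) = mex{0,0} = 1
G(8) = mex{0,0} = 1
G(9) = mex{0,0} = 1
G(10) = mex{1,0} = 2
G(11) = mex{1,1} = 0
G(12) = mex{1,1} = 0
G(13) = mex{1,1} = 0
G(14) = mex{1,1} = 0
G(15) = mex{2,1} = 0
G(16) = mex{0,2} = 1
G(17) = mex{0,0} = 1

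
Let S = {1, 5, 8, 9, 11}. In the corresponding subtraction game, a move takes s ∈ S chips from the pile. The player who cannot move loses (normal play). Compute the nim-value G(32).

n :  0  1  2  3  4  5  6  7  8  9 10 11 12 13 14 15 16 17 18 19 20 21 22 23 24 25 26 27 28 29 30 31 32
G :  0  1  0  1  0  1  0  1  2  3  2  3  2  3  2  3  0  1  0  1  0  1  0  1  2  3  2  3  2  3  2  3  0

0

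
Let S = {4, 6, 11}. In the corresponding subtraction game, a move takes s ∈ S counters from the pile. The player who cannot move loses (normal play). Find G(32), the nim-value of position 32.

0

G(0) = 0
G(1) = mex{} = 0
G(2) = mex{} = 0
G(3) = mex{} = 0
G(4) = mex{0} = 1
G(5) = mex{0} = 1
G(6) = mex{0,0} = 1
G(7) = mex{0,0} = 1
G(8) = mex{1,0} = 2
G(9) = mex{1,0} = 2
G(10) = mex{1,1} = 0
G(11) = mex{1,1,0} = 2
G(12) = mex{2,1,0} = 3
G(13) = mex{2,1,0} = 3
G(14) = mex{0,2,0} = 1
G(15) = mex{2,2,1} = 0
G(16) = mex{3,0,1} = 2
G(17) = mex{3,2,1} = 0
G(18) = mex{1,3,1} = 0
G(19) = mex{0,3,2} = 1
G(20) = mex{2,1,2} = 0
G(21) = mex{0,0,0} = 1
G(22) = mex{0,2,2} = 1
G(23) = mex{1,0,3} = 2
G(24) = mex{0,0,3} = 1
G(25) = mex{1,1,1} = 0
G(26) = mex{1,0,0} = 2
G(27) = mex{2,1,2} = 0
G(28) = mex{1,1,0} = 2
G(29) = mex{0,2,0} = 1
G(30) = mex{2,1,1} = 0
G(31) = mex{0,0,0} = 1
G(32) = mex{2,2,1} = 0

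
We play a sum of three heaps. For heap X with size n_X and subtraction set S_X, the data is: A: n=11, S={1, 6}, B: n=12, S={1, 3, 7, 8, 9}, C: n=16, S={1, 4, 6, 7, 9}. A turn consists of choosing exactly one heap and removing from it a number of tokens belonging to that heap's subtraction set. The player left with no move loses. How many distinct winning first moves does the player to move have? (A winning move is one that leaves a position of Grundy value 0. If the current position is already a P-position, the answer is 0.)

5

Heap A, S = {1, 6}:
G(0) = 0
G(1) = mex{0} = 1
G(2) = mex{1} = 0
G(3) = mex{0} = 1
G(4) = mex{1} = 0
G(5) = mex{0} = 1
G(6) = mex{1,0} = 2
G(7) = mex{2,1} = 0
G(8) = mex{0,0} = 1
G(9) = mex{1,1} = 0
G(10) = mex{0,0} = 1
G(11) = mex{1,1} = 0
G_A(11) = 0.
Heap B, S = {1, 3, 7, 8, 9}:
n :  0  1  2  3  4  5  6  7  8  9 10 11 12
G :  0  1  0  1  0  1  0  1  2  3  2  3  2
G_B(12) = 2.
Heap C, S = {1, 4, 6, 7, 9}:
n :  0  1  2  3  4  5  6  7  8  9 10 11 12 13 14 15 16
G :  0  1  0  1  2  0  1  2  3  2  0  1  2  0  1  0  1
G_C(16) = 1.
Combined Grundy value = 0 ⊕ 2 ⊕ 1 = 3.
A winning move leaves total XOR = 0, i.e. changes one component's Grundy value g to g ⊕ X where X is the current total.
Heap A: need g' = 0⊕3 = 3. Options: 11−1→G=1, 11−6→G=1. Hits: 0.
Heap B: need g' = 2⊕3 = 1. Options: 12−1→G=3, 12−3→G=3, 12−7→G=1, 12−8→G=0, 12−9→G=1. Hits: 2.
Heap C: need g' = 1⊕3 = 2. Options: 16−1→G=0, 16−4→G=2, 16−6→G=0, 16−7→G=2, 16−9→G=2. Hits: 3.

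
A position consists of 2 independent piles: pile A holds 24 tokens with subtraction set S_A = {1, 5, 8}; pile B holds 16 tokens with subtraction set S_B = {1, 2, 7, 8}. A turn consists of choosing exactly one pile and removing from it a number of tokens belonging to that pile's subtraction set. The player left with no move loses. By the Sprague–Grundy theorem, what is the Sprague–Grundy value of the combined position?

Pile A, S = {1, 5, 8}:
G(0) = 0
G(1) = mex{0} = 1
G(2) = mex{1} = 0
G(3) = mex{0} = 1
G(4) = mex{1} = 0
G(5) = mex{0,0} = 1
G(6) = mex{1,1} = 0
G(7) = mex{0,0} = 1
G(8) = mex{1,1,0} = 2
G(9) = mex{2,0,1} = 3
G(10) = mex{3,1,0} = 2
G(11) = mex{2,0,1} = 3
G(12) = mex{3,1,0} = 2
G(13) = mex{2,2,1} = 0
G(14) = mex{0,3,0} = 1
G(15) = mex{1,2,1} = 0
G(16) = mex{0,3,2} = 1
G(17) = mex{1,2,3} = 0
G(18) = mex{0,0,2} = 1
G(19) = mex{1,1,3} = 0
G(20) = mex{0,0,2} = 1
G(21) = mex{1,1,0} = 2
G(22) = mex{2,0,1} = 3
G(23) = mex{3,1,0} = 2
G(24) = mex{2,0,1} = 3
G_A(24) = 3.
Pile B, S = {1, 2, 7, 8}:
G(0) = 0
G(1) = mex{0} = 1
G(2) = mex{1,0} = 2
G(3) = mex{2,1} = 0
G(4) = mex{0,2} = 1
G(5) = mex{1,0} = 2
G(6) = mex{2,1} = 0
G(7) = mex{0,2,0} = 1
G(8) = mex{1,0,1,0} = 2
G(9) = mex{2,1,2,1} = 0
G(10) = mex{0,2,0,2} = 1
G(11) = mex{1,0,1,0} = 2
G(12) = mex{2,1,2,1} = 0
G(13) = mex{0,2,0,2} = 1
G(14) = mex{1,0,1,0} = 2
G(15) = mex{2,1,2,1} = 0
G(16) = mex{0,2,0,2} = 1
G_B(16) = 1.
Combined Grundy value = 3 ⊕ 1 = 2.

2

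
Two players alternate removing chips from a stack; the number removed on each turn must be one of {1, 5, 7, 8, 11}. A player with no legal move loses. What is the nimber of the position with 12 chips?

n :  0  1  2  3  4  5  6  7  8  9 10 11 12
G :  0  1  0  1  0  1  0  1  2  3  2  3  2

2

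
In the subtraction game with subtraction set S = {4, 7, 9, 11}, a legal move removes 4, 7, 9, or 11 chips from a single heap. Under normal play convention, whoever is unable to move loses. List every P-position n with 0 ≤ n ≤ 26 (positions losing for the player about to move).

n :  0  1  2  3  4  5  6  7  8  9 10 11 12 13 14 15 16 17 18 19 20 21 22 23 24 25 26
G :  0  0  0  0  1  1  1  1  2  2  2  2  3  3  3  0  0  0  0  1  1  1  1  2  2  2  2
P-positions are exactly the n with G(n) = 0.

0, 1, 2, 3, 15, 16, 17, 18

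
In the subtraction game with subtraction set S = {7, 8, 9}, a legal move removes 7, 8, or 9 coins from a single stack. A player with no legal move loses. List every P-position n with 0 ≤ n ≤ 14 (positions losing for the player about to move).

0, 1, 2, 3, 4, 5, 6

G(0) = 0
G(1) = mex{} = 0
G(2) = mex{} = 0
G(3) = mex{} = 0
G(4) = mex{} = 0
G(5) = mex{} = 0
G(6) = mex{} = 0
G(7) = mex{0} = 1
G(8) = mex{0,0} = 1
G(9) = mex{0,0,0} = 1
G(10) = mex{0,0,0} = 1
G(11) = mex{0,0,0} = 1
G(12) = mex{0,0,0} = 1
G(13) = mex{0,0,0} = 1
G(14) = mex{1,0,0} = 2
P-positions are exactly the n with G(n) = 0.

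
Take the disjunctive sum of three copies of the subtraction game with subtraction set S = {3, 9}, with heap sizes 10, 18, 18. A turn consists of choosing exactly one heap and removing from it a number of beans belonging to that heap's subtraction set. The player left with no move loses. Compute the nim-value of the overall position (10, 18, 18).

All heaps use S = {3, 9}:
n :  0  1  2  3  4  5  6  7  8  9 10 11 12 13 14 15 16 17 18
G :  0  0  0  1  1  1  0  0  0  1  1  1  0  0  0  1  1  1  0
Heap A: G(10) = 1.
Heap B: G(18) = 0.
Heap C: G(18) = 0.
Combined Grundy value = 1 ⊕ 0 ⊕ 0 = 1.

1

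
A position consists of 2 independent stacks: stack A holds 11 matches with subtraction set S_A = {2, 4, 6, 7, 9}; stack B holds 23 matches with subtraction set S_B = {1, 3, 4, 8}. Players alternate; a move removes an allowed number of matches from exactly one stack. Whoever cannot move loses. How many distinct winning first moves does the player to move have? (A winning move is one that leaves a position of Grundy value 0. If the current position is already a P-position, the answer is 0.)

0

Stack A, S = {2, 4, 6, 7, 9}:
n :  0  1  2  3  4  5  6  7  8  9 10 11
G :  0  0  1  1  2  2  3  3  4  4  5  0
G_A(11) = 0.
Stack B, S = {1, 3, 4, 8}:
n :  0  1  2  3  4  5  6  7  8  9 10 11 12 13 14 15 16 17 18 19 20 21 22 23
G :  0  1  0  1  2  3  2  0  1  0  1  2  3  2  0  1  0  1  2  3  2  0  1  0
G_B(23) = 0.
Combined Grundy value = 0 ⊕ 0 = 0.
A winning move leaves total XOR = 0, i.e. changes one component's Grundy value g to g ⊕ X where X is the current total.
Stack A: target g' = 0⊕0 = 0, but every legal move changes the Grundy value (mex property), so 0 moves.
Stack B: target g' = 0⊕0 = 0, but every legal move changes the Grundy value (mex property), so 0 moves.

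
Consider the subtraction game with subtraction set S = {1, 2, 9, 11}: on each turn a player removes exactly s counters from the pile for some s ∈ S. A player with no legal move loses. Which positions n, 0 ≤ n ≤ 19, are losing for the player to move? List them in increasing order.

0, 3, 6, 10, 13, 16

n :  0  1  2  3  4  5  6  7  8  9 10 11 12 13 14 15 16 17 18 19
G :  0  1  2  0  1  2  0  1  2  3  0  1  2  0  1  2  0  1  2  3
P-positions are exactly the n with G(n) = 0.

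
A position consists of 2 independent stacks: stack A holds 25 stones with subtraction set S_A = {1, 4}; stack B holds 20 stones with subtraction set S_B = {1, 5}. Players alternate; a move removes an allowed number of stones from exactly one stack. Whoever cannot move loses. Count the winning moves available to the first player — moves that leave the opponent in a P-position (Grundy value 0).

0

Stack A, S = {1, 4}:
G(0) = 0
G(1) = mex{0} = 1
G(2) = mex{1} = 0
G(3) = mex{0} = 1
G(4) = mex{1,0} = 2
G(5) = mex{2,1} = 0
G(6) = mex{0,0} = 1
G(7) = mex{1,1} = 0
G(8) = mex{0,2} = 1
G(9) = mex{1,0} = 2
G(10) = mex{2,1} = 0
G(11) = mex{0,0} = 1
G(12) = mex{1,1} = 0
G(13) = mex{0,2} = 1
G(14) = mex{1,0} = 2
G(15) = mex{2,1} = 0
G(16) = mex{0,0} = 1
G(17) = mex{1,1} = 0
G(18) = mex{0,2} = 1
G(19) = mex{1,0} = 2
G(20) = mex{2,1} = 0
G(21) = mex{0,0} = 1
G(22) = mex{1,1} = 0
G(23) = mex{0,2} = 1
G(24) = mex{1,0} = 2
G(25) = mex{2,1} = 0
G_A(25) = 0.
Stack B, S = {1, 5}:
G(0) = 0
G(1) = mex{0} = 1
G(2) = mex{1} = 0
G(3) = mex{0} = 1
G(4) = mex{1} = 0
G(5) = mex{0,0} = 1
G(6) = mex{1,1} = 0
G(7) = mex{0,0} = 1
G(8) = mex{1,1} = 0
G(9) = mex{0,0} = 1
G(10) = mex{1,1} = 0
G(11) = mex{0,0} = 1
G(12) = mex{1,1} = 0
G(13) = mex{0,0} = 1
G(14) = mex{1,1} = 0
G(15) = mex{0,0} = 1
G(16) = mex{1,1} = 0
G(17) = mex{0,0} = 1
G(18) = mex{1,1} = 0
G(19) = mex{0,0} = 1
G(20) = mex{1,1} = 0
G_B(20) = 0.
Combined Grundy value = 0 ⊕ 0 = 0.
A winning move leaves total XOR = 0, i.e. changes one component's Grundy value g to g ⊕ X where X is the current total.
Stack A: target g' = 0⊕0 = 0, but every legal move changes the Grundy value (mex property), so 0 moves.
Stack B: target g' = 0⊕0 = 0, but every legal move changes the Grundy value (mex property), so 0 moves.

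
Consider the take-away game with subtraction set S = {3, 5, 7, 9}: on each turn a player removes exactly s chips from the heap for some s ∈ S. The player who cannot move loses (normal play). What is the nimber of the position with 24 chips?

G(0) = 0
G(1) = mex{} = 0
G(2) = mex{} = 0
G(3) = mex{0} = 1
G(4) = mex{0} = 1
G(5) = mex{0,0} = 1
G(6) = mex{1,0} = 2
G(7) = mex{1,0,0} = 2
G(8) = mex{1,1,0} = 2
G(9) = mex{2,1,0,0} = 3
G(10) = mex{2,1,1,0} = 3
G(11) = mex{2,2,1,0} = 3
G(12) = mex{3,2,1,1} = 0
G(13) = mex{3,2,2,1} = 0
G(14) = mex{3,3,2,1} = 0
G(15) = mex{0,3,2,2} = 1
G(16) = mex{0,3,3,2} = 1
G(17) = mex{0,0,3,2} = 1
G(18) = mex{1,0,3,3} = 2
G(19) = mex{1,0,0,3} = 2
G(20) = mex{1,1,0,3} = 2
G(21) = mex{2,1,0,0} = 3
G(22) = mex{2,1,1,0} = 3
G(23) = mex{2,2,1,0} = 3
G(24) = mex{3,2,1,1} = 0

0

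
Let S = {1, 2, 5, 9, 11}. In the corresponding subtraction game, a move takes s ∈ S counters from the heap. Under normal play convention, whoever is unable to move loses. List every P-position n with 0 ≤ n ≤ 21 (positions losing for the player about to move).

0, 3, 6, 10, 13, 16, 20

G(0) = 0
G(1) = mex{0} = 1
G(2) = mex{1,0} = 2
G(3) = mex{2,1} = 0
G(4) = mex{0,2} = 1
G(5) = mex{1,0,0} = 2
G(6) = mex{2,1,1} = 0
G(7) = mex{0,2,2} = 1
G(8) = mex{1,0,0} = 2
G(9) = mex{2,1,1,0} = 3
G(10) = mex{3,2,2,1} = 0
G(11) = mex{0,3,0,2,0} = 1
G(12) = mex{1,0,1,0,1} = 2
G(13) = mex{2,1,2,1,2} = 0
G(14) = mex{0,2,3,2,0} = 1
G(15) = mex{1,0,0,0,1} = 2
G(16) = mex{2,1,1,1,2} = 0
G(17) = mex{0,2,2,2,0} = 1
G(18) = mex{1,0,0,3,1} = 2
G(19) = mex{2,1,1,0,2} = 3
G(20) = mex{3,2,2,1,3} = 0
G(21) = mex{0,3,0,2,0} = 1
P-positions are exactly the n with G(n) = 0.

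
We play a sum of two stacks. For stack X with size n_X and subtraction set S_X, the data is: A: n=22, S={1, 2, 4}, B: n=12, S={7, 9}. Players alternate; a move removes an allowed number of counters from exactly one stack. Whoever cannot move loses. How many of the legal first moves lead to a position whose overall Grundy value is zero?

Stack A, S = {1, 2, 4}:
G(0) = 0
G(1) = mex{0} = 1
G(2) = mex{1,0} = 2
G(3) = mex{2,1} = 0
G(4) = mex{0,2,0} = 1
G(5) = mex{1,0,1} = 2
G(6) = mex{2,1,2} = 0
G(7) = mex{0,2,0} = 1
G(8) = mex{1,0,1} = 2
G(9) = mex{2,1,2} = 0
G(10) = mex{0,2,0} = 1
G(11) = mex{1,0,1} = 2
G(12) = mex{2,1,2} = 0
G(13) = mex{0,2,0} = 1
G(14) = mex{1,0,1} = 2
G(15) = mex{2,1,2} = 0
G(16) = mex{0,2,0} = 1
G(17) = mex{1,0,1} = 2
G(18) = mex{2,1,2} = 0
G(19) = mex{0,2,0} = 1
G(20) = mex{1,0,1} = 2
G(21) = mex{2,1,2} = 0
G(22) = mex{0,2,0} = 1
G_A(22) = 1.
Stack B, S = {7, 9}:
G(0) = 0
G(1) = mex{} = 0
G(2) = mex{} = 0
G(3) = mex{} = 0
G(4) = mex{} = 0
G(5) = mex{} = 0
G(6) = mex{} = 0
G(7) = mex{0} = 1
G(8) = mex{0} = 1
G(9) = mex{0,0} = 1
G(10) = mex{0,0} = 1
G(11) = mex{0,0} = 1
G(12) = mex{0,0} = 1
G_B(12) = 1.
Combined Grundy value = 1 ⊕ 1 = 0.
A winning move leaves total XOR = 0, i.e. changes one component's Grundy value g to g ⊕ X where X is the current total.
Stack A: target g' = 1⊕0 = 1, but every legal move changes the Grundy value (mex property), so 0 moves.
Stack B: target g' = 1⊕0 = 1, but every legal move changes the Grundy value (mex property), so 0 moves.

0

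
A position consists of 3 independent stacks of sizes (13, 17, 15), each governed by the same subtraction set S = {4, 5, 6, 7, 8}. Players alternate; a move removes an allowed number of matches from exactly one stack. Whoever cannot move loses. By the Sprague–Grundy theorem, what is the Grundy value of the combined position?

1

All stacks use S = {4, 5, 6, 7, 8}:
G(0) = 0
G(1) = mex{} = 0
G(2) = mex{} = 0
G(3) = mex{} = 0
G(4) = mex{0} = 1
G(5) = mex{0,0} = 1
G(6) = mex{0,0,0} = 1
G(7) = mex{0,0,0,0} = 1
G(8) = mex{1,0,0,0,0} = 2
G(9) = mex{1,1,0,0,0} = 2
G(10) = mex{1,1,1,0,0} = 2
G(11) = mex{1,1,1,1,0} = 2
G(12) = mex{2,1,1,1,1} = 0
G(13) = mex{2,2,1,1,1} = 0
G(14) = mex{2,2,2,1,1} = 0
G(15) = mex{2,2,2,2,1} = 0
G(16) = mex{0,2,2,2,2} = 1
G(17) = mex{0,0,2,2,2} = 1
Stack A: G(13) = 0.
Stack B: G(17) = 1.
Stack C: G(15) = 0.
Combined Grundy value = 0 ⊕ 1 ⊕ 0 = 1.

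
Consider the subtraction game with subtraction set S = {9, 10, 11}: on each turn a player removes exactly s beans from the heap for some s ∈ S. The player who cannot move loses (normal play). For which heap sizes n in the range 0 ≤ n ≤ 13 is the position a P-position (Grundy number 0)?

G(0) = 0
G(1) = mex{} = 0
G(2) = mex{} = 0
G(3) = mex{} = 0
G(4) = mex{} = 0
G(5) = mex{} = 0
G(6) = mex{} = 0
G(7) = mex{} = 0
G(8) = mex{} = 0
G(9) = mex{0} = 1
G(10) = mex{0,0} = 1
G(11) = mex{0,0,0} = 1
G(12) = mex{0,0,0} = 1
G(13) = mex{0,0,0} = 1
P-positions are exactly the n with G(n) = 0.

0, 1, 2, 3, 4, 5, 6, 7, 8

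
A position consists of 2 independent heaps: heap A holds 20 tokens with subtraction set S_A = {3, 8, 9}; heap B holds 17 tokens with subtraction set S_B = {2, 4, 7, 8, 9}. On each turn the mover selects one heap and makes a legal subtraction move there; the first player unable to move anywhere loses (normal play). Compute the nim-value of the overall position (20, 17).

1

Heap A, S = {3, 8, 9}:
G(0) = 0
G(1) = mex{} = 0
G(2) = mex{} = 0
G(3) = mex{0} = 1
G(4) = mex{0} = 1
G(5) = mex{0} = 1
G(6) = mex{1} = 0
G(7) = mex{1} = 0
G(8) = mex{1,0} = 2
G(9) = mex{0,0,0} = 1
G(10) = mex{0,0,0} = 1
G(11) = mex{2,1,0} = 3
G(12) = mex{1,1,1} = 0
G(13) = mex{1,1,1} = 0
G(14) = mex{3,0,1} = 2
G(15) = mex{0,0,0} = 1
G(16) = mex{0,2,0} = 1
G(17) = mex{2,1,2} = 0
G(18) = mex{1,1,1} = 0
G(19) = mex{1,3,1} = 0
G(20) = mex{0,0,3} = 1
G_A(20) = 1.
Heap B, S = {2, 4, 7, 8, 9}:
G(0) = 0
G(1) = mex{} = 0
G(2) = mex{0} = 1
G(3) = mex{0} = 1
G(4) = mex{1,0} = 2
G(5) = mex{1,0} = 2
G(6) = mex{2,1} = 0
G(7) = mex{2,1,0} = 3
G(8) = mex{0,2,0,0} = 1
G(9) = mex{3,2,1,0,0} = 4
G(10) = mex{1,0,1,1,0} = 2
G(11) = mex{4,3,2,1,1} = 0
G(12) = mex{2,1,2,2,1} = 0
G(13) = mex{0,4,0,2,2} = 1
G(14) = mex{0,2,3,0,2} = 1
G(15) = mex{1,0,1,3,0} = 2
G(16) = mex{1,0,4,1,3} = 2
G(17) = mex{2,1,2,4,1} = 0
G_B(17) = 0.
Combined Grundy value = 1 ⊕ 0 = 1.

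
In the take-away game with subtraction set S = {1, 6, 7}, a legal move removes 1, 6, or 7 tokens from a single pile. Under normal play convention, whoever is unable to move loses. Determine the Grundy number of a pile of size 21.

3

G(0) = 0
G(1) = mex{0} = 1
G(2) = mex{1} = 0
G(3) = mex{0} = 1
G(4) = mex{1} = 0
G(5) = mex{0} = 1
G(6) = mex{1,0} = 2
G(7) = mex{2,1,0} = 3
G(8) = mex{3,0,1} = 2
G(9) = mex{2,1,0} = 3
G(10) = mex{3,0,1} = 2
G(11) = mex{2,1,0} = 3
G(12) = mex{3,2,1} = 0
G(13) = mex{0,3,2} = 1
G(14) = mex{1,2,3} = 0
G(15) = mex{0,3,2} = 1
G(16) = mex{1,2,3} = 0
G(17) = mex{0,3,2} = 1
G(18) = mex{1,0,3} = 2
G(19) = mex{2,1,0} = 3
G(20) = mex{3,0,1} = 2
G(21) = mex{2,1,0} = 3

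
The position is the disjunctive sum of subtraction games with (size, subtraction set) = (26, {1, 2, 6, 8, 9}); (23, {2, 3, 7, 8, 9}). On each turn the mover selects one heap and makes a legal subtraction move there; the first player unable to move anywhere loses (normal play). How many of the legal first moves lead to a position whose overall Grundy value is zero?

5

Heap A, S = {1, 2, 6, 8, 9}:
G(0) = 0
G(1) = mex{0} = 1
G(2) = mex{1,0} = 2
G(3) = mex{2,1} = 0
G(4) = mex{0,2} = 1
G(5) = mex{1,0} = 2
G(6) = mex{2,1,0} = 3
G(7) = mex{3,2,1} = 0
G(8) = mex{0,3,2,0} = 1
G(9) = mex{1,0,0,1,0} = 2
G(10) = mex{2,1,1,2,1} = 0
G(11) = mex{0,2,2,0,2} = 1
G(12) = mex{1,0,3,1,0} = 2
G(13) = mex{2,1,0,2,1} = 3
G(14) = mex{3,2,1,3,2} = 0
G(15) = mex{0,3,2,0,3} = 1
G(16) = mex{1,0,0,1,0} = 2
G(17) = mex{2,1,1,2,1} = 0
G(18) = mex{0,2,2,0,2} = 1
G(19) = mex{1,0,3,1,0} = 2
G(20) = mex{2,1,0,2,1} = 3
G(21) = mex{3,2,1,3,2} = 0
G(22) = mex{0,3,2,0,3} = 1
G(23) = mex{1,0,0,1,0} = 2
G(24) = mex{2,1,1,2,1} = 0
G(25) = mex{0,2,2,0,2} = 1
G(26) = mex{1,0,3,1,0} = 2
G_A(26) = 2.
Heap B, S = {2, 3, 7, 8, 9}:
n :  0  1  2  3  4  5  6  7  8  9 10 11 12 13 14 15 16 17 18 19 20 21 22 23
G :  0  0  1  1  2  0  0  1  1  2  2  0  3  1  2  2  0  0  1  1  2  0  0  1
G_B(23) = 1.
Combined Grundy value = 2 ⊕ 1 = 3.
A winning move leaves total XOR = 0, i.e. changes one component's Grundy value g to g ⊕ X where X is the current total.
Heap A: need g' = 2⊕3 = 1. Options: 26−1→G=1, 26−2→G=0, 26−6→G=3, 26−8→G=1, 26−9→G=0. Hits: 2.
Heap B: need g' = 1⊕3 = 2. Options: 23−2→G=0, 23−3→G=2, 23−7→G=0, 23−8→G=2, 23−9→G=2. Hits: 3.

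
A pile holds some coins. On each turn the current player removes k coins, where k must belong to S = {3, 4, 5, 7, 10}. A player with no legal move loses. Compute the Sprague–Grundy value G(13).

n :  0  1  2  3  4  5  6  7  8  9 10 11 12 13
G :  0  0  0  1  1  1  2  2  2  3  3  3  4  0

0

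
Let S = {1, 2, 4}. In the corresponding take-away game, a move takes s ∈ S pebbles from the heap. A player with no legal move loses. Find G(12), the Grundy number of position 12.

0

G(0) = 0
G(1) = mex{0} = 1
G(2) = mex{1,0} = 2
G(3) = mex{2,1} = 0
G(4) = mex{0,2,0} = 1
G(5) = mex{1,0,1} = 2
G(6) = mex{2,1,2} = 0
G(7) = mex{0,2,0} = 1
G(8) = mex{1,0,1} = 2
G(9) = mex{2,1,2} = 0
G(10) = mex{0,2,0} = 1
G(11) = mex{1,0,1} = 2
G(12) = mex{2,1,2} = 0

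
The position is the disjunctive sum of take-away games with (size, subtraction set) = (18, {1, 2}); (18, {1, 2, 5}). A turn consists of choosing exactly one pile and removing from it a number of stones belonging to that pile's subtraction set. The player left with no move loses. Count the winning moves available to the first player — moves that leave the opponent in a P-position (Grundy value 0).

0

Pile A, S = {1, 2}:
G(0) = 0
G(1) = mex{0} = 1
G(2) = mex{1,0} = 2
G(3) = mex{2,1} = 0
G(4) = mex{0,2} = 1
G(5) = mex{1,0} = 2
G(6) = mex{2,1} = 0
G(7) = mex{0,2} = 1
G(8) = mex{1,0} = 2
G(9) = mex{2,1} = 0
G(10) = mex{0,2} = 1
G(11) = mex{1,0} = 2
G(12) = mex{2,1} = 0
G(13) = mex{0,2} = 1
G(14) = mex{1,0} = 2
G(15) = mex{2,1} = 0
G(16) = mex{0,2} = 1
G(17) = mex{1,0} = 2
G(18) = mex{2,1} = 0
G_A(18) = 0.
Pile B, S = {1, 2, 5}:
G(0) = 0
G(1) = mex{0} = 1
G(2) = mex{1,0} = 2
G(3) = mex{2,1} = 0
G(4) = mex{0,2} = 1
G(5) = mex{1,0,0} = 2
G(6) = mex{2,1,1} = 0
G(7) = mex{0,2,2} = 1
G(8) = mex{1,0,0} = 2
G(9) = mex{2,1,1} = 0
G(10) = mex{0,2,2} = 1
G(11) = mex{1,0,0} = 2
G(12) = mex{2,1,1} = 0
G(13) = mex{0,2,2} = 1
G(14) = mex{1,0,0} = 2
G(15) = mex{2,1,1} = 0
G(16) = mex{0,2,2} = 1
G(17) = mex{1,0,0} = 2
G(18) = mex{2,1,1} = 0
G_B(18) = 0.
Combined Grundy value = 0 ⊕ 0 = 0.
A winning move leaves total XOR = 0, i.e. changes one component's Grundy value g to g ⊕ X where X is the current total.
Pile A: target g' = 0⊕0 = 0, but every legal move changes the Grundy value (mex property), so 0 moves.
Pile B: target g' = 0⊕0 = 0, but every legal move changes the Grundy value (mex property), so 0 moves.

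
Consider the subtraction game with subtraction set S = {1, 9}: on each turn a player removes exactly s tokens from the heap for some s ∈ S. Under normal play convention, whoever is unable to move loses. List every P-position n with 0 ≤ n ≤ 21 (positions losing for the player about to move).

G(0) = 0
G(1) = mex{0} = 1
G(2) = mex{1} = 0
G(3) = mex{0} = 1
G(4) = mex{1} = 0
G(5) = mex{0} = 1
G(6) = mex{1} = 0
G(7) = mex{0} = 1
G(8) = mex{1} = 0
G(9) = mex{0,0} = 1
G(10) = mex{1,1} = 0
G(11) = mex{0,0} = 1
G(12) = mex{1,1} = 0
G(13) = mex{0,0} = 1
G(14) = mex{1,1} = 0
G(15) = mex{0,0} = 1
G(16) = mex{1,1} = 0
G(17) = mex{0,0} = 1
G(18) = mex{1,1} = 0
G(19) = mex{0,0} = 1
G(20) = mex{1,1} = 0
G(21) = mex{0,0} = 1
P-positions are exactly the n with G(n) = 0.

0, 2, 4, 6, 8, 10, 12, 14, 16, 18, 20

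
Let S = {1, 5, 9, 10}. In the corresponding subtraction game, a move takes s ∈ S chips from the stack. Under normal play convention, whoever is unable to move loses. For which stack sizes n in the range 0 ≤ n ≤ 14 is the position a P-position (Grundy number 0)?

0, 2, 4, 6, 8

n :  0  1  2  3  4  5  6  7  8  9 10 11 12 13 14
G :  0  1  0  1  0  1  0  1  0  1  2  3  2  3  2
P-positions are exactly the n with G(n) = 0.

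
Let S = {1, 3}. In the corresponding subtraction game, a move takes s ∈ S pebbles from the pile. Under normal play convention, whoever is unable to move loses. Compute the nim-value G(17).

n :  0  1  2  3  4  5  6  7  8  9 10 11 12 13 14 15 16 17
G :  0  1  0  1  0  1  0  1  0  1  0  1  0  1  0  1  0  1

1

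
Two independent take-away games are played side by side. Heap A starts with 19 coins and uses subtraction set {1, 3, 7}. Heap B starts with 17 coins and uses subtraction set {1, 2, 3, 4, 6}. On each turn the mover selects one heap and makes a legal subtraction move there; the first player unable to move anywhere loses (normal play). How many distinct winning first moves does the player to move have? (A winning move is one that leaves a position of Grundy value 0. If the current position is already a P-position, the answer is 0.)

2

Heap A, S = {1, 3, 7}:
G(0) = 0
G(1) = mex{0} = 1
G(2) = mex{1} = 0
G(3) = mex{0,0} = 1
G(4) = mex{1,1} = 0
G(5) = mex{0,0} = 1
G(6) = mex{1,1} = 0
G(7) = mex{0,0,0} = 1
G(8) = mex{1,1,1} = 0
G(9) = mex{0,0,0} = 1
G(10) = mex{1,1,1} = 0
G(11) = mex{0,0,0} = 1
G(12) = mex{1,1,1} = 0
G(13) = mex{0,0,0} = 1
G(14) = mex{1,1,1} = 0
G(15) = mex{0,0,0} = 1
G(16) = mex{1,1,1} = 0
G(17) = mex{0,0,0} = 1
G(18) = mex{1,1,1} = 0
G(19) = mex{0,0,0} = 1
G_A(19) = 1.
Heap B, S = {1, 2, 3, 4, 6}:
G(0) = 0
G(1) = mex{0} = 1
G(2) = mex{1,0} = 2
G(3) = mex{2,1,0} = 3
G(4) = mex{3,2,1,0} = 4
G(5) = mex{4,3,2,1} = 0
G(6) = mex{0,4,3,2,0} = 1
G(7) = mex{1,0,4,3,1} = 2
G(8) = mex{2,1,0,4,2} = 3
G(9) = mex{3,2,1,0,3} = 4
G(10) = mex{4,3,2,1,4} = 0
G(11) = mex{0,4,3,2,0} = 1
G(12) = mex{1,0,4,3,1} = 2
G(13) = mex{2,1,0,4,2} = 3
G(14) = mex{3,2,1,0,3} = 4
G(15) = mex{4,3,2,1,4} = 0
G(16) = mex{0,4,3,2,0} = 1
G(17) = mex{1,0,4,3,1} = 2
G_B(17) = 2.
Combined Grundy value = 1 ⊕ 2 = 3.
A winning move leaves total XOR = 0, i.e. changes one component's Grundy value g to g ⊕ X where X is the current total.
Heap A: need g' = 1⊕3 = 2. Options: 19−1→G=0, 19−3→G=0, 19−7→G=0. Hits: 0.
Heap B: need g' = 2⊕3 = 1. Options: 17−1→G=1, 17−2→G=0, 17−3→G=4, 17−4→G=3, 17−6→G=1. Hits: 2.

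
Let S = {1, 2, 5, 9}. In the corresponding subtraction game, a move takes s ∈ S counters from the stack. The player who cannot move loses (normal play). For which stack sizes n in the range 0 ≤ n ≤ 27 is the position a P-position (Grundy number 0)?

0, 3, 6, 10, 13, 16, 20, 23, 26

G(0) = 0
G(1) = mex{0} = 1
G(2) = mex{1,0} = 2
G(3) = mex{2,1} = 0
G(4) = mex{0,2} = 1
G(5) = mex{1,0,0} = 2
G(6) = mex{2,1,1} = 0
G(7) = mex{0,2,2} = 1
G(8) = mex{1,0,0} = 2
G(9) = mex{2,1,1,0} = 3
G(10) = mex{3,2,2,1} = 0
G(11) = mex{0,3,0,2} = 1
G(12) = mex{1,0,1,0} = 2
G(13) = mex{2,1,2,1} = 0
G(14) = mex{0,2,3,2} = 1
G(15) = mex{1,0,0,0} = 2
G(16) = mex{2,1,1,1} = 0
G(17) = mex{0,2,2,2} = 1
G(18) = mex{1,0,0,3} = 2
G(19) = mex{2,1,1,0} = 3
G(20) = mex{3,2,2,1} = 0
G(21) = mex{0,3,0,2} = 1
G(22) = mex{1,0,1,0} = 2
G(23) = mex{2,1,2,1} = 0
G(24) = mex{0,2,3,2} = 1
G(25) = mex{1,0,0,0} = 2
G(26) = mex{2,1,1,1} = 0
G(27) = mex{0,2,2,2} = 1
P-positions are exactly the n with G(n) = 0.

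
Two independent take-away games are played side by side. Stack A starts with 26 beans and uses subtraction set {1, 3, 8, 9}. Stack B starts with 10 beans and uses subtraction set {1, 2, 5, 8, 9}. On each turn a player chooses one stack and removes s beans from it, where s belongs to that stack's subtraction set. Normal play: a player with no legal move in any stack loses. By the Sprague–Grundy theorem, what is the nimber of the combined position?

Stack A, S = {1, 3, 8, 9}:
n :  0  1  2  3  4  5  6  7  8  9 10 11 12 13 14 15 16 17 18 19 20 21 22 23 24 25 26
G :  0  1  0  1  0  1  0  1  2  3  2  3  2  3  2  3  0  1  0  1  0  1  0  1  2  3  2
G_A(26) = 2.
Stack B, S = {1, 2, 5, 8, 9}:
n :  0  1  2  3  4  5  6  7  8  9 10
G :  0  1  2  0  1  2  0  1  2  3  0
G_B(10) = 0.
Combined Grundy value = 2 ⊕ 0 = 2.

2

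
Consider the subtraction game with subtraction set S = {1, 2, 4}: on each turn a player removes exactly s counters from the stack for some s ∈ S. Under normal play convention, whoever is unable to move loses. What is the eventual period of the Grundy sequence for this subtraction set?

G(0) = 0
G(1) = mex{0} = 1
G(2) = mex{1,0} = 2
G(3) = mex{2,1} = 0
G(4) = mex{0,2,0} = 1
G(5) = mex{1,0,1} = 2
G(6) = mex{2,1,2} = 0
G(7) = mex{0,2,0} = 1
G(8) = mex{1,0,1} = 2
G(9) = mex{2,1,2} = 0
G(10) = mex{0,2,0} = 1
G(11) = mex{1,0,1} = 2
G(12) = mex{2,1,2} = 0
G(13) = mex{0,2,0} = 1
G(14) = mex{1,0,1} = 2
G(n+3) = G(n) holds for n = 0,…,3 (a full window of length max(S) = 4), so the sequence is purely periodic with period 3.

3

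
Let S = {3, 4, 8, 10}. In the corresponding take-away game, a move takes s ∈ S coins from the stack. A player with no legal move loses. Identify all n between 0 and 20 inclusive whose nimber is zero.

G(0) = 0
G(1) = mex{} = 0
G(2) = mex{} = 0
G(3) = mex{0} = 1
G(4) = mex{0,0} = 1
G(5) = mex{0,0} = 1
G(6) = mex{1,0} = 2
G(7) = mex{1,1} = 0
G(8) = mex{1,1,0} = 2
G(9) = mex{2,1,0} = 3
G(10) = mex{0,2,0,0} = 1
G(11) = mex{2,0,1,0} = 3
G(12) = mex{3,2,1,0} = 4
G(13) = mex{1,3,1,1} = 0
G(14) = mex{3,1,2,1} = 0
G(15) = mex{4,3,0,1} = 2
G(16) = mex{0,4,2,2} = 1
G(17) = mex{0,0,3,0} = 1
G(18) = mex{2,0,1,2} = 3
G(19) = mex{1,2,3,3} = 0
G(20) = mex{1,1,4,1} = 0
P-positions are exactly the n with G(n) = 0.

0, 1, 2, 7, 13, 14, 19, 20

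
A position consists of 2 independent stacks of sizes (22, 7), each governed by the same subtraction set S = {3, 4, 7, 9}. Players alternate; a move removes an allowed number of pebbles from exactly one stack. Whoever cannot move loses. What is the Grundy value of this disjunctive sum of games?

All stacks use S = {3, 4, 7, 9}:
G(0) = 0
G(1) = mex{} = 0
G(2) = mex{} = 0
G(3) = mex{0} = 1
G(4) = mex{0,0} = 1
G(5) = mex{0,0} = 1
G(6) = mex{1,0} = 2
G(7) = mex{1,1,0} = 2
G(8) = mex{1,1,0} = 2
G(9) = mex{2,1,0,0} = 3
G(10) = mex{2,2,1,0} = 3
G(11) = mex{2,2,1,0} = 3
G(12) = mex{3,2,1,1} = 0
G(13) = mex{3,3,2,1} = 0
G(14) = mex{3,3,2,1} = 0
G(15) = mex{0,3,2,2} = 1
G(16) = mex{0,0,3,2} = 1
G(17) = mex{0,0,3,2} = 1
G(18) = mex{1,0,3,3} = 2
G(19) = mex{1,1,0,3} = 2
G(20) = mex{1,1,0,3} = 2
G(21) = mex{2,1,0,0} = 3
G(22) = mex{2,2,1,0} = 3
Stack A: G(22) = 3.
Stack B: G(7) = 2.
Combined Grundy value = 3 ⊕ 2 = 1.

1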